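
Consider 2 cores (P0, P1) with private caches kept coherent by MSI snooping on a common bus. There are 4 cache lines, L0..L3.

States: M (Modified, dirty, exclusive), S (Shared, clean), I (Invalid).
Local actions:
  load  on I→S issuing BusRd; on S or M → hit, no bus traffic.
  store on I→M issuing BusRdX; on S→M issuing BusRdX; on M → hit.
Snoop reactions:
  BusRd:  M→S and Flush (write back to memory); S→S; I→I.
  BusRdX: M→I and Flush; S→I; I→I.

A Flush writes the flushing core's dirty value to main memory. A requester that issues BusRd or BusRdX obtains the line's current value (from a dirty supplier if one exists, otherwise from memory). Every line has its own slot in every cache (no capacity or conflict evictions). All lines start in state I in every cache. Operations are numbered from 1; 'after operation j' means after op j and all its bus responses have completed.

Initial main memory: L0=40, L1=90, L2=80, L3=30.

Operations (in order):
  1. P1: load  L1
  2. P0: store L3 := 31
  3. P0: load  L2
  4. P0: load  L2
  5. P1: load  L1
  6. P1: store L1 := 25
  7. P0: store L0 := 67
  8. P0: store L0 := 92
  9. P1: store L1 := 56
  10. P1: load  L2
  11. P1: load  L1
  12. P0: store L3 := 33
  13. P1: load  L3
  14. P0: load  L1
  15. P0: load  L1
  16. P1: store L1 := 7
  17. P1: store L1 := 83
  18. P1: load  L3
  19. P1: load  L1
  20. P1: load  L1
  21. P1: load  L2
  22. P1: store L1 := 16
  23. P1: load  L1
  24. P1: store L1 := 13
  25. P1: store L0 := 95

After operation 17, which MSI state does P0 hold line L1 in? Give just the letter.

step 1: P1: load  L1  ⟶  IS  (L1)  txn=BusRd  M[L1]=90
step 2: P0: store L3 := 31  ⟶  MI  (L3)  txn=BusRdX  M[L3]=30
step 3: P0: load  L2  ⟶  SI  (L2)  txn=BusRd  M[L2]=80
step 4: P0: load  L2  ⟶  SI  (L2)  txn=∅  M[L2]=80
step 5: P1: load  L1  ⟶  IS  (L1)  txn=∅  M[L1]=90
step 6: P1: store L1 := 25  ⟶  IM  (L1)  txn=BusRdX  M[L1]=90
step 7: P0: store L0 := 67  ⟶  MI  (L0)  txn=BusRdX  M[L0]=40
step 8: P0: store L0 := 92  ⟶  MI  (L0)  txn=∅  M[L0]=40
step 9: P1: store L1 := 56  ⟶  IM  (L1)  txn=∅  M[L1]=90
step 10: P1: load  L2  ⟶  SS  (L2)  txn=BusRd  M[L2]=80
step 11: P1: load  L1  ⟶  IM  (L1)  txn=∅  M[L1]=90
step 12: P0: store L3 := 33  ⟶  MI  (L3)  txn=∅  M[L3]=30
step 13: P1: load  L3  ⟶  SS  (L3)  txn=BusRd+Flush  M[L3]=33
step 14: P0: load  L1  ⟶  SS  (L1)  txn=BusRd+Flush  M[L1]=56
step 15: P0: load  L1  ⟶  SS  (L1)  txn=∅  M[L1]=56
step 16: P1: store L1 := 7  ⟶  IM  (L1)  txn=BusRdX  M[L1]=56
step 17: P1: store L1 := 83  ⟶  IM  (L1)  txn=∅  M[L1]=56
step 18: P1: load  L3  ⟶  SS  (L3)  txn=∅  M[L3]=33
step 19: P1: load  L1  ⟶  IM  (L1)  txn=∅  M[L1]=56
step 20: P1: load  L1  ⟶  IM  (L1)  txn=∅  M[L1]=56
step 21: P1: load  L2  ⟶  SS  (L2)  txn=∅  M[L2]=80
step 22: P1: store L1 := 16  ⟶  IM  (L1)  txn=∅  M[L1]=56
step 23: P1: load  L1  ⟶  IM  (L1)  txn=∅  M[L1]=56
step 24: P1: store L1 := 13  ⟶  IM  (L1)  txn=∅  M[L1]=56
step 25: P1: store L0 := 95  ⟶  IM  (L0)  txn=BusRdX+Flush  M[L0]=92

state = I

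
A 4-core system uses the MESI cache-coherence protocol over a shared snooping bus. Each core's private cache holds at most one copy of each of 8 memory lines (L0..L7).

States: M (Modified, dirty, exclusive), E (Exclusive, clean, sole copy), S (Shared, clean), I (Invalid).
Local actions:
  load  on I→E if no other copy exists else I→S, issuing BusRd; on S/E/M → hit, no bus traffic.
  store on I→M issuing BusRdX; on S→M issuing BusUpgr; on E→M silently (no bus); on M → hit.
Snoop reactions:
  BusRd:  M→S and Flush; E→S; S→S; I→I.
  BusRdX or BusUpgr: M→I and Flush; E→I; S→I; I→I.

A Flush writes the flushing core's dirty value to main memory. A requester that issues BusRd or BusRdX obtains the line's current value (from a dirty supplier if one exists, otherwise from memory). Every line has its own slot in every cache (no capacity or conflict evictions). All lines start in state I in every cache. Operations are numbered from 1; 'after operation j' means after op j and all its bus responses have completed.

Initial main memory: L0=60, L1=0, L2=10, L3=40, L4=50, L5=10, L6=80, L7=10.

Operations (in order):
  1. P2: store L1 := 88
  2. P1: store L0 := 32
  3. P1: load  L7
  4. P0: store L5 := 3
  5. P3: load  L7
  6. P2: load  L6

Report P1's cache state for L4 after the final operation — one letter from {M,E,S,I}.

state = I

  op1 P2: store L1 := 88 → I/I/M/I on L1; bus BusRdX; mem=0
  op2 P1: store L0 := 32 → I/M/I/I on L0; bus BusRdX; mem=60
  op3 P1: load  L7 → I/E/I/I on L7; bus BusRd; mem=10
  op4 P0: store L5 := 3 → M/I/I/I on L5; bus BusRdX; mem=10
  op5 P3: load  L7 → I/S/I/S on L7; bus BusRd; mem=10
  op6 P2: load  L6 → I/I/E/I on L6; bus BusRd; mem=80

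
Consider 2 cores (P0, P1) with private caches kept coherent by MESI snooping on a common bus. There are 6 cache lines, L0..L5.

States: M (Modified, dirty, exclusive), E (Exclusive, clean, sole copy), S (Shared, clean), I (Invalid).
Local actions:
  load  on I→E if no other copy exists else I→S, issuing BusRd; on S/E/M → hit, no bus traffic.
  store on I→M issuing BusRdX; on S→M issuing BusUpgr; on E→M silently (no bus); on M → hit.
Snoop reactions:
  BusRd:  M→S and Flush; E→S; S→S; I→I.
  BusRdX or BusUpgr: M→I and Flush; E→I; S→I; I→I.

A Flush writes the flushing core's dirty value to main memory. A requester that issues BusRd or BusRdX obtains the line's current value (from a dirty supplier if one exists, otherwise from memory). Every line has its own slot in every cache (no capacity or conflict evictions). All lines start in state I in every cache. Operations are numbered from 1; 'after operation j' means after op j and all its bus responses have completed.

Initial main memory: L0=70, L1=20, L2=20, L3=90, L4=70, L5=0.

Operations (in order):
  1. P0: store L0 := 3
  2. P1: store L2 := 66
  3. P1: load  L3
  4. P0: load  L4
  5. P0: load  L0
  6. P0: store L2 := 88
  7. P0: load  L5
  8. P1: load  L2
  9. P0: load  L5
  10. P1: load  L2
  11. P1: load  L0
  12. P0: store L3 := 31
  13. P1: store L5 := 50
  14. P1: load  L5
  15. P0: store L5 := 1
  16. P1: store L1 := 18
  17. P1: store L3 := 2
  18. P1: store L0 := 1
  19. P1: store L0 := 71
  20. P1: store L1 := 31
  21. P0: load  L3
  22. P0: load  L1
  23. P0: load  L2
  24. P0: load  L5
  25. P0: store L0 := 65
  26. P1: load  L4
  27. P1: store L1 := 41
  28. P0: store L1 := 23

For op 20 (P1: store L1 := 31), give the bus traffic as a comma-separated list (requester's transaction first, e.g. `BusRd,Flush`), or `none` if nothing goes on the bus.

  op1 P0: store L0 := 3 → M/I on L0; bus BusRdX; mem=70
  op2 P1: store L2 := 66 → I/M on L2; bus BusRdX; mem=20
  op3 P1: load  L3 → I/E on L3; bus BusRd; mem=90
  op4 P0: load  L4 → E/I on L4; bus BusRd; mem=70
  op5 P0: load  L0 → M/I on L0; bus (none); mem=70
  op6 P0: store L2 := 88 → M/I on L2; bus BusRdX Flush; mem=66
  op7 P0: load  L5 → E/I on L5; bus BusRd; mem=0
  op8 P1: load  L2 → S/S on L2; bus BusRd Flush; mem=88
  op9 P0: load  L5 → E/I on L5; bus (none); mem=0
  op10 P1: load  L2 → S/S on L2; bus (none); mem=88
  op11 P1: load  L0 → S/S on L0; bus BusRd Flush; mem=3
  op12 P0: store L3 := 31 → M/I on L3; bus BusRdX; mem=90
  op13 P1: store L5 := 50 → I/M on L5; bus BusRdX; mem=0
  op14 P1: load  L5 → I/M on L5; bus (none); mem=0
  op15 P0: store L5 := 1 → M/I on L5; bus BusRdX Flush; mem=50
  op16 P1: store L1 := 18 → I/M on L1; bus BusRdX; mem=20
  op17 P1: store L3 := 2 → I/M on L3; bus BusRdX Flush; mem=31
  op18 P1: store L0 := 1 → I/M on L0; bus BusUpgr; mem=3
  op19 P1: store L0 := 71 → I/M on L0; bus (none); mem=3
  op20 P1: store L1 := 31 → I/M on L1; bus (none); mem=20
  op21 P0: load  L3 → S/S on L3; bus BusRd Flush; mem=2
  op22 P0: load  L1 → S/S on L1; bus BusRd Flush; mem=31
  op23 P0: load  L2 → S/S on L2; bus (none); mem=88
  op24 P0: load  L5 → M/I on L5; bus (none); mem=50
  op25 P0: store L0 := 65 → M/I on L0; bus BusRdX Flush; mem=71
  op26 P1: load  L4 → S/S on L4; bus BusRd; mem=70
  op27 P1: store L1 := 41 → I/M on L1; bus BusUpgr; mem=31
  op28 P0: store L1 := 23 → M/I on L1; bus BusRdX Flush; mem=41

bus = none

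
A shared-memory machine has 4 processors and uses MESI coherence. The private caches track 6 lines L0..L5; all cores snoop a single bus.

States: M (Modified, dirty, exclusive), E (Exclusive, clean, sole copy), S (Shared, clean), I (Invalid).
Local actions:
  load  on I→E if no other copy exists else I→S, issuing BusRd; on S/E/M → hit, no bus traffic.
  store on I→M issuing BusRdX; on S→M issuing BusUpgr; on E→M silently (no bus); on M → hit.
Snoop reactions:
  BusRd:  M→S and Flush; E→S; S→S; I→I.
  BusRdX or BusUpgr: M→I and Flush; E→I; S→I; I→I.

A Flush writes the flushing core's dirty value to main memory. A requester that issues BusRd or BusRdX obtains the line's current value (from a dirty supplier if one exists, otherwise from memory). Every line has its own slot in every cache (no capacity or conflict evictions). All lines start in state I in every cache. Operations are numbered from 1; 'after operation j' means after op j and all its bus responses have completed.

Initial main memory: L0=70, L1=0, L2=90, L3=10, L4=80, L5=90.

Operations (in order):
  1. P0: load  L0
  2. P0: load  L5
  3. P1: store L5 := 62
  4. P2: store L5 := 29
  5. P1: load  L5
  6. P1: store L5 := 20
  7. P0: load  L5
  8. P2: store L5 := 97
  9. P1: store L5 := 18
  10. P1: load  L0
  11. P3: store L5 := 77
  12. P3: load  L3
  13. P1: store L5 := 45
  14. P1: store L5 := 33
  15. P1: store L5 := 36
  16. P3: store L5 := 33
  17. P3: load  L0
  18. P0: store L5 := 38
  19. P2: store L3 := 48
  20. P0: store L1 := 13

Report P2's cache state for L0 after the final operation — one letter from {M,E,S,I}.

[1] P0: load  L0 | P0:E(70), P1:I, P2:I, P3:I | bus: BusRd
[2] P0: load  L5 | P0:E(90), P1:I, P2:I, P3:I | bus: BusRd
[3] P1: store L5 := 62 | P0:I, P1:M(62), P2:I, P3:I | bus: BusRdX
[4] P2: store L5 := 29 | P0:I, P1:I, P2:M(29), P3:I | bus: BusRdX,Flush
[5] P1: load  L5 | P0:I, P1:S(29), P2:S(29), P3:I | bus: BusRd,Flush
[6] P1: store L5 := 20 | P0:I, P1:M(20), P2:I, P3:I | bus: BusUpgr
[7] P0: load  L5 | P0:S(20), P1:S(20), P2:I, P3:I | bus: BusRd,Flush
[8] P2: store L5 := 97 | P0:I, P1:I, P2:M(97), P3:I | bus: BusRdX
[9] P1: store L5 := 18 | P0:I, P1:M(18), P2:I, P3:I | bus: BusRdX,Flush
[10] P1: load  L0 | P0:S(70), P1:S(70), P2:I, P3:I | bus: BusRd
[11] P3: store L5 := 77 | P0:I, P1:I, P2:I, P3:M(77) | bus: BusRdX,Flush
[12] P3: load  L3 | P0:I, P1:I, P2:I, P3:E(10) | bus: BusRd
[13] P1: store L5 := 45 | P0:I, P1:M(45), P2:I, P3:I | bus: BusRdX,Flush
[14] P1: store L5 := 33 | P0:I, P1:M(33), P2:I, P3:I | bus: none
[15] P1: store L5 := 36 | P0:I, P1:M(36), P2:I, P3:I | bus: none
[16] P3: store L5 := 33 | P0:I, P1:I, P2:I, P3:M(33) | bus: BusRdX,Flush
[17] P3: load  L0 | P0:S(70), P1:S(70), P2:I, P3:S(70) | bus: BusRd
[18] P0: store L5 := 38 | P0:M(38), P1:I, P2:I, P3:I | bus: BusRdX,Flush
[19] P2: store L3 := 48 | P0:I, P1:I, P2:M(48), P3:I | bus: BusRdX
[20] P0: store L1 := 13 | P0:M(13), P1:I, P2:I, P3:I | bus: BusRdX

state = I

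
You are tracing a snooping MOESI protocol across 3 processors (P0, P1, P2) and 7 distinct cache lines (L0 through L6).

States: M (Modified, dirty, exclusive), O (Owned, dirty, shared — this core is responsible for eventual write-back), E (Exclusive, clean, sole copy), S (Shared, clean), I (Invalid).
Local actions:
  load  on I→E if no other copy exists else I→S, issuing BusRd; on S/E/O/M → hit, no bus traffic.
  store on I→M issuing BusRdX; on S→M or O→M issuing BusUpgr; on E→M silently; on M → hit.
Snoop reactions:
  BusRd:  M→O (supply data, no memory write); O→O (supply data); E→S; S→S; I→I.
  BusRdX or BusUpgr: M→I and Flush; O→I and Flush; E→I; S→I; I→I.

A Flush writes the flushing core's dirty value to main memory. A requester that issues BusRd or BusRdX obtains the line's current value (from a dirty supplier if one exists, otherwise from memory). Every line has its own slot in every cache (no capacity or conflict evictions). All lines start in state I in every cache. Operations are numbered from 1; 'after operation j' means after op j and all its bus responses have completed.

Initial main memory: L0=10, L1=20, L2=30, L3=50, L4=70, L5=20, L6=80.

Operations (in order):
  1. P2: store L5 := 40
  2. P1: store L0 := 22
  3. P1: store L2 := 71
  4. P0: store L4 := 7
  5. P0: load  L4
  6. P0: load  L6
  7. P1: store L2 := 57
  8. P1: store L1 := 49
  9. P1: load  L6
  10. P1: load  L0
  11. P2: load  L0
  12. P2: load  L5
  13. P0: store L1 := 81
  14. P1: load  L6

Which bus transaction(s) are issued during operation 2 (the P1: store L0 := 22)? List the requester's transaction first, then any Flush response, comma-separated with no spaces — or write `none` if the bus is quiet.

1. P2: store L5 := 40  bus=[BusRdX]  L5: P0=I P1=I P2=M  mem[L5]=20
2. P1: store L0 := 22  bus=[BusRdX]  L0: P0=I P1=M P2=I  mem[L0]=10
3. P1: store L2 := 71  bus=[BusRdX]  L2: P0=I P1=M P2=I  mem[L2]=30
4. P0: store L4 := 7  bus=[BusRdX]  L4: P0=M P1=I P2=I  mem[L4]=70
5. P0: load  L4  bus=[-]  L4: P0=M P1=I P2=I  mem[L4]=70
6. P0: load  L6  bus=[BusRd]  L6: P0=E P1=I P2=I  mem[L6]=80
7. P1: store L2 := 57  bus=[-]  L2: P0=I P1=M P2=I  mem[L2]=30
8. P1: store L1 := 49  bus=[BusRdX]  L1: P0=I P1=M P2=I  mem[L1]=20
9. P1: load  L6  bus=[BusRd]  L6: P0=S P1=S P2=I  mem[L6]=80
10. P1: load  L0  bus=[-]  L0: P0=I P1=M P2=I  mem[L0]=10
11. P2: load  L0  bus=[BusRd]  L0: P0=I P1=O P2=S  mem[L0]=10
12. P2: load  L5  bus=[-]  L5: P0=I P1=I P2=M  mem[L5]=20
13. P0: store L1 := 81  bus=[BusRdX,Flush]  L1: P0=M P1=I P2=I  mem[L1]=49
14. P1: load  L6  bus=[-]  L6: P0=S P1=S P2=I  mem[L6]=80

bus = BusRdX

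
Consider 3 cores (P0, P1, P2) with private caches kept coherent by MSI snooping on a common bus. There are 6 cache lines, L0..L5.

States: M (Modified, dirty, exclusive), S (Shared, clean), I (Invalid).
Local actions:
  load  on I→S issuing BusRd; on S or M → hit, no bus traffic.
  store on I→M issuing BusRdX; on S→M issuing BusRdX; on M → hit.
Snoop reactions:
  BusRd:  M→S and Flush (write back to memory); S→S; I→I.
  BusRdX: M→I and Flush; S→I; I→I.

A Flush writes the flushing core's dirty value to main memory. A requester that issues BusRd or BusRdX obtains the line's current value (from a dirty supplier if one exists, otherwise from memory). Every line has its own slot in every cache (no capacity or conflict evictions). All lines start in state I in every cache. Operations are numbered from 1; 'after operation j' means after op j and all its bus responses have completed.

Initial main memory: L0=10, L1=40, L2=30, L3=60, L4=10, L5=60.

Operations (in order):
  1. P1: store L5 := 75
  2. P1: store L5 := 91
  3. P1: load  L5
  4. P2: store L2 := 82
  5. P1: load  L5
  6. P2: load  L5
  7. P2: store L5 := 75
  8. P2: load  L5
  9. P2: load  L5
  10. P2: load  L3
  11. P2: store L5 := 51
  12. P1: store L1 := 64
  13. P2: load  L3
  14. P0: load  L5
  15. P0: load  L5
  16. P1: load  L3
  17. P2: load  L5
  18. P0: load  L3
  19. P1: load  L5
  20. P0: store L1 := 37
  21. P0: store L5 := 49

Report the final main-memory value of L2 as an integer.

memory[L2] = 30

step 1: P1: store L5 := 75  ⟶  IMI  (L5)  txn=BusRdX  M[L5]=60
step 2: P1: store L5 := 91  ⟶  IMI  (L5)  txn=∅  M[L5]=60
step 3: P1: load  L5  ⟶  IMI  (L5)  txn=∅  M[L5]=60
step 4: P2: store L2 := 82  ⟶  IIM  (L2)  txn=BusRdX  M[L2]=30
step 5: P1: load  L5  ⟶  IMI  (L5)  txn=∅  M[L5]=60
step 6: P2: load  L5  ⟶  ISS  (L5)  txn=BusRd+Flush  M[L5]=91
step 7: P2: store L5 := 75  ⟶  IIM  (L5)  txn=BusRdX  M[L5]=91
step 8: P2: load  L5  ⟶  IIM  (L5)  txn=∅  M[L5]=91
step 9: P2: load  L5  ⟶  IIM  (L5)  txn=∅  M[L5]=91
step 10: P2: load  L3  ⟶  IIS  (L3)  txn=BusRd  M[L3]=60
step 11: P2: store L5 := 51  ⟶  IIM  (L5)  txn=∅  M[L5]=91
step 12: P1: store L1 := 64  ⟶  IMI  (L1)  txn=BusRdX  M[L1]=40
step 13: P2: load  L3  ⟶  IIS  (L3)  txn=∅  M[L3]=60
step 14: P0: load  L5  ⟶  SIS  (L5)  txn=BusRd+Flush  M[L5]=51
step 15: P0: load  L5  ⟶  SIS  (L5)  txn=∅  M[L5]=51
step 16: P1: load  L3  ⟶  ISS  (L3)  txn=BusRd  M[L3]=60
step 17: P2: load  L5  ⟶  SIS  (L5)  txn=∅  M[L5]=51
step 18: P0: load  L3  ⟶  SSS  (L3)  txn=BusRd  M[L3]=60
step 19: P1: load  L5  ⟶  SSS  (L5)  txn=BusRd  M[L5]=51
step 20: P0: store L1 := 37  ⟶  MII  (L1)  txn=BusRdX+Flush  M[L1]=64
step 21: P0: store L5 := 49  ⟶  MII  (L5)  txn=BusRdX  M[L5]=51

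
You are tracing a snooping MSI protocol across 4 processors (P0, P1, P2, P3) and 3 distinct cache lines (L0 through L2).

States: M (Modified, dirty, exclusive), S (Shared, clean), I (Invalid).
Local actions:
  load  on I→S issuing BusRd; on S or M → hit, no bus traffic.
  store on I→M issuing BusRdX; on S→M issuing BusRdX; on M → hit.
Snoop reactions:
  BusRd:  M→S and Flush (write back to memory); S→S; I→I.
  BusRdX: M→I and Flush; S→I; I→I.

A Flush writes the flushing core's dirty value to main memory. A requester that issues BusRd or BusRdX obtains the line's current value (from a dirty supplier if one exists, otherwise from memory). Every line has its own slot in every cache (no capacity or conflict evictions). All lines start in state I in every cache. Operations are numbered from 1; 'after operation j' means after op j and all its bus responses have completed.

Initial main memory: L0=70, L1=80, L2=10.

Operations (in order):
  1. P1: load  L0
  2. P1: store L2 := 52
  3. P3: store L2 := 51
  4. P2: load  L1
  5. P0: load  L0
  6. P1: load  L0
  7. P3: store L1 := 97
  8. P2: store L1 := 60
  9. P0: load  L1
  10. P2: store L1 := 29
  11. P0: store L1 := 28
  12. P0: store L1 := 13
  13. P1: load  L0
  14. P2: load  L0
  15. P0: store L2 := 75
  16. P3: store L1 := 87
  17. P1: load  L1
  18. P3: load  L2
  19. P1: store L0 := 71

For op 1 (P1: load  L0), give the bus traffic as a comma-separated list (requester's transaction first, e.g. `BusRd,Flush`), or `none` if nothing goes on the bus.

[1] P1: load  L0 | P0:I, P1:S(70), P2:I, P3:I | bus: BusRd
[2] P1: store L2 := 52 | P0:I, P1:M(52), P2:I, P3:I | bus: BusRdX
[3] P3: store L2 := 51 | P0:I, P1:I, P2:I, P3:M(51) | bus: BusRdX,Flush
[4] P2: load  L1 | P0:I, P1:I, P2:S(80), P3:I | bus: BusRd
[5] P0: load  L0 | P0:S(70), P1:S(70), P2:I, P3:I | bus: BusRd
[6] P1: load  L0 | P0:S(70), P1:S(70), P2:I, P3:I | bus: none
[7] P3: store L1 := 97 | P0:I, P1:I, P2:I, P3:M(97) | bus: BusRdX
[8] P2: store L1 := 60 | P0:I, P1:I, P2:M(60), P3:I | bus: BusRdX,Flush
[9] P0: load  L1 | P0:S(60), P1:I, P2:S(60), P3:I | bus: BusRd,Flush
[10] P2: store L1 := 29 | P0:I, P1:I, P2:M(29), P3:I | bus: BusRdX
[11] P0: store L1 := 28 | P0:M(28), P1:I, P2:I, P3:I | bus: BusRdX,Flush
[12] P0: store L1 := 13 | P0:M(13), P1:I, P2:I, P3:I | bus: none
[13] P1: load  L0 | P0:S(70), P1:S(70), P2:I, P3:I | bus: none
[14] P2: load  L0 | P0:S(70), P1:S(70), P2:S(70), P3:I | bus: BusRd
[15] P0: store L2 := 75 | P0:M(75), P1:I, P2:I, P3:I | bus: BusRdX,Flush
[16] P3: store L1 := 87 | P0:I, P1:I, P2:I, P3:M(87) | bus: BusRdX,Flush
[17] P1: load  L1 | P0:I, P1:S(87), P2:I, P3:S(87) | bus: BusRd,Flush
[18] P3: load  L2 | P0:S(75), P1:I, P2:I, P3:S(75) | bus: BusRd,Flush
[19] P1: store L0 := 71 | P0:I, P1:M(71), P2:I, P3:I | bus: BusRdX

bus = BusRd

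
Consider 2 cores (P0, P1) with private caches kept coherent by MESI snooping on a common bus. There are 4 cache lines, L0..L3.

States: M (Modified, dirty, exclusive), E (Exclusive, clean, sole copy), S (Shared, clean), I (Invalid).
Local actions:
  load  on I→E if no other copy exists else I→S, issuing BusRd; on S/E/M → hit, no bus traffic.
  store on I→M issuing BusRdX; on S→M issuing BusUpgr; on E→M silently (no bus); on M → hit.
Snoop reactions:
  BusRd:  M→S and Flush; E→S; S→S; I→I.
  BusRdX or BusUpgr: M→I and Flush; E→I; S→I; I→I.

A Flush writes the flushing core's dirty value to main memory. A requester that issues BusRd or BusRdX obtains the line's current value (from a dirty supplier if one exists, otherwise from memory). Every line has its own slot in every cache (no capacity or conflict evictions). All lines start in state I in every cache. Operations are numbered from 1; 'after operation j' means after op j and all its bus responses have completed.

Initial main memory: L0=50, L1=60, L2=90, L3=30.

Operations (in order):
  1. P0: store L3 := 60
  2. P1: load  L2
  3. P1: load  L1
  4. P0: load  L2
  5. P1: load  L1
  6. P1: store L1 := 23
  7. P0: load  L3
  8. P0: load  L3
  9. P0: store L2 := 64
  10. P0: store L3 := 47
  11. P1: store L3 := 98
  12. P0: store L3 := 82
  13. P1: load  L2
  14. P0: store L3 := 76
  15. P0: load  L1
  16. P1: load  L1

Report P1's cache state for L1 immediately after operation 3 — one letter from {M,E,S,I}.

1. P0: store L3 := 60  bus=[BusRdX]  L3: P0=M P1=I  mem[L3]=30
2. P1: load  L2  bus=[BusRd]  L2: P0=I P1=E  mem[L2]=90
3. P1: load  L1  bus=[BusRd]  L1: P0=I P1=E  mem[L1]=60
4. P0: load  L2  bus=[BusRd]  L2: P0=S P1=S  mem[L2]=90
5. P1: load  L1  bus=[-]  L1: P0=I P1=E  mem[L1]=60
6. P1: store L1 := 23  bus=[-]  L1: P0=I P1=M  mem[L1]=60
7. P0: load  L3  bus=[-]  L3: P0=M P1=I  mem[L3]=30
8. P0: load  L3  bus=[-]  L3: P0=M P1=I  mem[L3]=30
9. P0: store L2 := 64  bus=[BusUpgr]  L2: P0=M P1=I  mem[L2]=90
10. P0: store L3 := 47  bus=[-]  L3: P0=M P1=I  mem[L3]=30
11. P1: store L3 := 98  bus=[BusRdX,Flush]  L3: P0=I P1=M  mem[L3]=47
12. P0: store L3 := 82  bus=[BusRdX,Flush]  L3: P0=M P1=I  mem[L3]=98
13. P1: load  L2  bus=[BusRd,Flush]  L2: P0=S P1=S  mem[L2]=64
14. P0: store L3 := 76  bus=[-]  L3: P0=M P1=I  mem[L3]=98
15. P0: load  L1  bus=[BusRd,Flush]  L1: P0=S P1=S  mem[L1]=23
16. P1: load  L1  bus=[-]  L1: P0=S P1=S  mem[L1]=23

state = E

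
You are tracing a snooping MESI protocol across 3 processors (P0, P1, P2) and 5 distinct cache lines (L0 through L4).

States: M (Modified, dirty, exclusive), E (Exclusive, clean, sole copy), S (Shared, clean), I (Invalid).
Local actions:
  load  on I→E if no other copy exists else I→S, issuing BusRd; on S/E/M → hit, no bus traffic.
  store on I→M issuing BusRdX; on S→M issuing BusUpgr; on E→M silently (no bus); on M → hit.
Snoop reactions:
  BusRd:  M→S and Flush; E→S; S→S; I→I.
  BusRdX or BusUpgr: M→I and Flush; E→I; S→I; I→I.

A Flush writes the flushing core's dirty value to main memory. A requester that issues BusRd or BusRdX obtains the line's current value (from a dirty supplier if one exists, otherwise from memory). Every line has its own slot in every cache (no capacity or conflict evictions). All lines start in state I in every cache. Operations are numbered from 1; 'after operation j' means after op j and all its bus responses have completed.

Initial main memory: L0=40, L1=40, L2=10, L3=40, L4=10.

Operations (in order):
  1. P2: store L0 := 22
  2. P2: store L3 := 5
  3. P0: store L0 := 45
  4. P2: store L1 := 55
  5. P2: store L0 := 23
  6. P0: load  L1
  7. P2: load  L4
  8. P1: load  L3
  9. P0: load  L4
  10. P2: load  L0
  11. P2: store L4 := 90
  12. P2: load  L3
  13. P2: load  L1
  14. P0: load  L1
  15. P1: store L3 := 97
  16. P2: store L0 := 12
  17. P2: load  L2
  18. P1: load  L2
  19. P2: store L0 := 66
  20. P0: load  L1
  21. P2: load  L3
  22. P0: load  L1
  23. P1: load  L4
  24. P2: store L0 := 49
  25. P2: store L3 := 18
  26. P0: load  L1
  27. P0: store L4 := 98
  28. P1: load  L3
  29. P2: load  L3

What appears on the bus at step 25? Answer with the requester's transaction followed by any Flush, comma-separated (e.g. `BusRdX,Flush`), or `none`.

step 1: P2: store L0 := 22  ⟶  IIM  (L0)  txn=BusRdX  M[L0]=40
step 2: P2: store L3 := 5  ⟶  IIM  (L3)  txn=BusRdX  M[L3]=40
step 3: P0: store L0 := 45  ⟶  MII  (L0)  txn=BusRdX+Flush  M[L0]=22
step 4: P2: store L1 := 55  ⟶  IIM  (L1)  txn=BusRdX  M[L1]=40
step 5: P2: store L0 := 23  ⟶  IIM  (L0)  txn=BusRdX+Flush  M[L0]=45
step 6: P0: load  L1  ⟶  SIS  (L1)  txn=BusRd+Flush  M[L1]=55
step 7: P2: load  L4  ⟶  IIE  (L4)  txn=BusRd  M[L4]=10
step 8: P1: load  L3  ⟶  ISS  (L3)  txn=BusRd+Flush  M[L3]=5
step 9: P0: load  L4  ⟶  SIS  (L4)  txn=BusRd  M[L4]=10
step 10: P2: load  L0  ⟶  IIM  (L0)  txn=∅  M[L0]=45
step 11: P2: store L4 := 90  ⟶  IIM  (L4)  txn=BusUpgr  M[L4]=10
step 12: P2: load  L3  ⟶  ISS  (L3)  txn=∅  M[L3]=5
step 13: P2: load  L1  ⟶  SIS  (L1)  txn=∅  M[L1]=55
step 14: P0: load  L1  ⟶  SIS  (L1)  txn=∅  M[L1]=55
step 15: P1: store L3 := 97  ⟶  IMI  (L3)  txn=BusUpgr  M[L3]=5
step 16: P2: store L0 := 12  ⟶  IIM  (L0)  txn=∅  M[L0]=45
step 17: P2: load  L2  ⟶  IIE  (L2)  txn=BusRd  M[L2]=10
step 18: P1: load  L2  ⟶  ISS  (L2)  txn=BusRd  M[L2]=10
step 19: P2: store L0 := 66  ⟶  IIM  (L0)  txn=∅  M[L0]=45
step 20: P0: load  L1  ⟶  SIS  (L1)  txn=∅  M[L1]=55
step 21: P2: load  L3  ⟶  ISS  (L3)  txn=BusRd+Flush  M[L3]=97
step 22: P0: load  L1  ⟶  SIS  (L1)  txn=∅  M[L1]=55
step 23: P1: load  L4  ⟶  ISS  (L4)  txn=BusRd+Flush  M[L4]=90
step 24: P2: store L0 := 49  ⟶  IIM  (L0)  txn=∅  M[L0]=45
step 25: P2: store L3 := 18  ⟶  IIM  (L3)  txn=BusUpgr  M[L3]=97
step 26: P0: load  L1  ⟶  SIS  (L1)  txn=∅  M[L1]=55
step 27: P0: store L4 := 98  ⟶  MII  (L4)  txn=BusRdX  M[L4]=90
step 28: P1: load  L3  ⟶  ISS  (L3)  txn=BusRd+Flush  M[L3]=18
step 29: P2: load  L3  ⟶  ISS  (L3)  txn=∅  M[L3]=18

bus = BusUpgr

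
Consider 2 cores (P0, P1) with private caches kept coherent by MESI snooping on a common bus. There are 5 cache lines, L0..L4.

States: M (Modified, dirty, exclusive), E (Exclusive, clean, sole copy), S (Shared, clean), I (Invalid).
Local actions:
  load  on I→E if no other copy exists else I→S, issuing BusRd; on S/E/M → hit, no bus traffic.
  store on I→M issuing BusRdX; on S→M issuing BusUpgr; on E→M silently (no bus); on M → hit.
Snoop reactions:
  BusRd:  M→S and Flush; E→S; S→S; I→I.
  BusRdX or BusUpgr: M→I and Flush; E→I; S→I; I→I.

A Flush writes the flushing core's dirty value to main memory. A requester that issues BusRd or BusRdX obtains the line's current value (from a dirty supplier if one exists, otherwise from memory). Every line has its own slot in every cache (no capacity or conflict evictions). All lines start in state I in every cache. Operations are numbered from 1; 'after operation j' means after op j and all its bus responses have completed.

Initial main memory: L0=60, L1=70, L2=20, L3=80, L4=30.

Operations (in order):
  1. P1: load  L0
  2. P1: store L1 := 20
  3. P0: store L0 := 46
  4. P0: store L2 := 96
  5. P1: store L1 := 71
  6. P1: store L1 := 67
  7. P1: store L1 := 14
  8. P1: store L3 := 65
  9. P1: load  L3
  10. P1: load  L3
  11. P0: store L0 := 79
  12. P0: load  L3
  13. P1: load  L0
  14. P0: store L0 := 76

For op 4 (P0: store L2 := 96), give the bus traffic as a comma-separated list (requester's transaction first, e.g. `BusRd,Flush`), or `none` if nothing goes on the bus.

  op1 P1: load  L0 → I/E on L0; bus BusRd; mem=60
  op2 P1: store L1 := 20 → I/M on L1; bus BusRdX; mem=70
  op3 P0: store L0 := 46 → M/I on L0; bus BusRdX; mem=60
  op4 P0: store L2 := 96 → M/I on L2; bus BusRdX; mem=20
  op5 P1: store L1 := 71 → I/M on L1; bus (none); mem=70
  op6 P1: store L1 := 67 → I/M on L1; bus (none); mem=70
  op7 P1: store L1 := 14 → I/M on L1; bus (none); mem=70
  op8 P1: store L3 := 65 → I/M on L3; bus BusRdX; mem=80
  op9 P1: load  L3 → I/M on L3; bus (none); mem=80
  op10 P1: load  L3 → I/M on L3; bus (none); mem=80
  op11 P0: store L0 := 79 → M/I on L0; bus (none); mem=60
  op12 P0: load  L3 → S/S on L3; bus BusRd Flush; mem=65
  op13 P1: load  L0 → S/S on L0; bus BusRd Flush; mem=79
  op14 P0: store L0 := 76 → M/I on L0; bus BusUpgr; mem=79

bus = BusRdX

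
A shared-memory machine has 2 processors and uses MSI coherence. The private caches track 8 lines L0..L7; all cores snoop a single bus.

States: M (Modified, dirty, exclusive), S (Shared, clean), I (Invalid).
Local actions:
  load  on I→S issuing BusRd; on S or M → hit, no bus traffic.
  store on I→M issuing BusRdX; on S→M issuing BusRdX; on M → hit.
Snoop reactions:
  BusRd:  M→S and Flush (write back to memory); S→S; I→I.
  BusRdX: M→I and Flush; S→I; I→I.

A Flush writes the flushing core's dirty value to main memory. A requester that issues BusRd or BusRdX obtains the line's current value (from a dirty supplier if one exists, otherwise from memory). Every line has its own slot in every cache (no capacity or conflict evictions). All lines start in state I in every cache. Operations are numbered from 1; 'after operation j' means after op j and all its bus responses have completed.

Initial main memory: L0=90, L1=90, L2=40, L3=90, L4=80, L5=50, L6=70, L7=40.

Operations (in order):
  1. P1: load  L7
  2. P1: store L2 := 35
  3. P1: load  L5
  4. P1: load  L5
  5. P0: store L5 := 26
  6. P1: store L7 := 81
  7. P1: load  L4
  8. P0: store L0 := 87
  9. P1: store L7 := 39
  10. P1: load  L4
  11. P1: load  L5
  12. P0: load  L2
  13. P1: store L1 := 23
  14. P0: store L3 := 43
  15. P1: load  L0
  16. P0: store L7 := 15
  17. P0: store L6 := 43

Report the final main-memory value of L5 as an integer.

step 1: P1: load  L7  ⟶  IS  (L7)  txn=BusRd  M[L7]=40
step 2: P1: store L2 := 35  ⟶  IM  (L2)  txn=BusRdX  M[L2]=40
step 3: P1: load  L5  ⟶  IS  (L5)  txn=BusRd  M[L5]=50
step 4: P1: load  L5  ⟶  IS  (L5)  txn=∅  M[L5]=50
step 5: P0: store L5 := 26  ⟶  MI  (L5)  txn=BusRdX  M[L5]=50
step 6: P1: store L7 := 81  ⟶  IM  (L7)  txn=BusRdX  M[L7]=40
step 7: P1: load  L4  ⟶  IS  (L4)  txn=BusRd  M[L4]=80
step 8: P0: store L0 := 87  ⟶  MI  (L0)  txn=BusRdX  M[L0]=90
step 9: P1: store L7 := 39  ⟶  IM  (L7)  txn=∅  M[L7]=40
step 10: P1: load  L4  ⟶  IS  (L4)  txn=∅  M[L4]=80
step 11: P1: load  L5  ⟶  SS  (L5)  txn=BusRd+Flush  M[L5]=26
step 12: P0: load  L2  ⟶  SS  (L2)  txn=BusRd+Flush  M[L2]=35
step 13: P1: store L1 := 23  ⟶  IM  (L1)  txn=BusRdX  M[L1]=90
step 14: P0: store L3 := 43  ⟶  MI  (L3)  txn=BusRdX  M[L3]=90
step 15: P1: load  L0  ⟶  SS  (L0)  txn=BusRd+Flush  M[L0]=87
step 16: P0: store L7 := 15  ⟶  MI  (L7)  txn=BusRdX+Flush  M[L7]=39
step 17: P0: store L6 := 43  ⟶  MI  (L6)  txn=BusRdX  M[L6]=70

memory[L5] = 26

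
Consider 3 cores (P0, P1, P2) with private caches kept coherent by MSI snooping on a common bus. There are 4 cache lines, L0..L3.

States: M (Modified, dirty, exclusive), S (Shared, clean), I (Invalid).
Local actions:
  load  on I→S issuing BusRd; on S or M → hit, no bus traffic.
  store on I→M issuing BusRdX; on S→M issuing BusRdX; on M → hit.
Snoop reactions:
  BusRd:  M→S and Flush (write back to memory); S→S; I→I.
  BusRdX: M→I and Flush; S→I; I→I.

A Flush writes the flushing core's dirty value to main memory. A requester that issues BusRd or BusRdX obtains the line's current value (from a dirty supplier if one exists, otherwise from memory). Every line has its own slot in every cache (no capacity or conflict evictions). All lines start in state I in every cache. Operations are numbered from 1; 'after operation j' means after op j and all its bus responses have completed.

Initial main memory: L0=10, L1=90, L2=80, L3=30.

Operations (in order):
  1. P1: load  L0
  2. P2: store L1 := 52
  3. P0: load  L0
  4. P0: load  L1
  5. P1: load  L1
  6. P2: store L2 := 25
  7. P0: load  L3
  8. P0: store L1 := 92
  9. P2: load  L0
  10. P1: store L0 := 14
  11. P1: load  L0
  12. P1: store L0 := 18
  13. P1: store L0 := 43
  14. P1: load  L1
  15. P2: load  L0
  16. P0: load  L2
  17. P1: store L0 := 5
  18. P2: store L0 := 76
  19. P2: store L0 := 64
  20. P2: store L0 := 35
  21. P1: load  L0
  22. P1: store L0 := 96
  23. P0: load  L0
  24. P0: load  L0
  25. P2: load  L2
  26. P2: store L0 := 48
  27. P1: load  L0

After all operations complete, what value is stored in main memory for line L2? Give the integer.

[1] P1: load  L0 | P0:I, P1:S(10), P2:I | bus: BusRd
[2] P2: store L1 := 52 | P0:I, P1:I, P2:M(52) | bus: BusRdX
[3] P0: load  L0 | P0:S(10), P1:S(10), P2:I | bus: BusRd
[4] P0: load  L1 | P0:S(52), P1:I, P2:S(52) | bus: BusRd,Flush
[5] P1: load  L1 | P0:S(52), P1:S(52), P2:S(52) | bus: BusRd
[6] P2: store L2 := 25 | P0:I, P1:I, P2:M(25) | bus: BusRdX
[7] P0: load  L3 | P0:S(30), P1:I, P2:I | bus: BusRd
[8] P0: store L1 := 92 | P0:M(92), P1:I, P2:I | bus: BusRdX
[9] P2: load  L0 | P0:S(10), P1:S(10), P2:S(10) | bus: BusRd
[10] P1: store L0 := 14 | P0:I, P1:M(14), P2:I | bus: BusRdX
[11] P1: load  L0 | P0:I, P1:M(14), P2:I | bus: none
[12] P1: store L0 := 18 | P0:I, P1:M(18), P2:I | bus: none
[13] P1: store L0 := 43 | P0:I, P1:M(43), P2:I | bus: none
[14] P1: load  L1 | P0:S(92), P1:S(92), P2:I | bus: BusRd,Flush
[15] P2: load  L0 | P0:I, P1:S(43), P2:S(43) | bus: BusRd,Flush
[16] P0: load  L2 | P0:S(25), P1:I, P2:S(25) | bus: BusRd,Flush
[17] P1: store L0 := 5 | P0:I, P1:M(5), P2:I | bus: BusRdX
[18] P2: store L0 := 76 | P0:I, P1:I, P2:M(76) | bus: BusRdX,Flush
[19] P2: store L0 := 64 | P0:I, P1:I, P2:M(64) | bus: none
[20] P2: store L0 := 35 | P0:I, P1:I, P2:M(35) | bus: none
[21] P1: load  L0 | P0:I, P1:S(35), P2:S(35) | bus: BusRd,Flush
[22] P1: store L0 := 96 | P0:I, P1:M(96), P2:I | bus: BusRdX
[23] P0: load  L0 | P0:S(96), P1:S(96), P2:I | bus: BusRd,Flush
[24] P0: load  L0 | P0:S(96), P1:S(96), P2:I | bus: none
[25] P2: load  L2 | P0:S(25), P1:I, P2:S(25) | bus: none
[26] P2: store L0 := 48 | P0:I, P1:I, P2:M(48) | bus: BusRdX
[27] P1: load  L0 | P0:I, P1:S(48), P2:S(48) | bus: BusRd,Flush

memory[L2] = 25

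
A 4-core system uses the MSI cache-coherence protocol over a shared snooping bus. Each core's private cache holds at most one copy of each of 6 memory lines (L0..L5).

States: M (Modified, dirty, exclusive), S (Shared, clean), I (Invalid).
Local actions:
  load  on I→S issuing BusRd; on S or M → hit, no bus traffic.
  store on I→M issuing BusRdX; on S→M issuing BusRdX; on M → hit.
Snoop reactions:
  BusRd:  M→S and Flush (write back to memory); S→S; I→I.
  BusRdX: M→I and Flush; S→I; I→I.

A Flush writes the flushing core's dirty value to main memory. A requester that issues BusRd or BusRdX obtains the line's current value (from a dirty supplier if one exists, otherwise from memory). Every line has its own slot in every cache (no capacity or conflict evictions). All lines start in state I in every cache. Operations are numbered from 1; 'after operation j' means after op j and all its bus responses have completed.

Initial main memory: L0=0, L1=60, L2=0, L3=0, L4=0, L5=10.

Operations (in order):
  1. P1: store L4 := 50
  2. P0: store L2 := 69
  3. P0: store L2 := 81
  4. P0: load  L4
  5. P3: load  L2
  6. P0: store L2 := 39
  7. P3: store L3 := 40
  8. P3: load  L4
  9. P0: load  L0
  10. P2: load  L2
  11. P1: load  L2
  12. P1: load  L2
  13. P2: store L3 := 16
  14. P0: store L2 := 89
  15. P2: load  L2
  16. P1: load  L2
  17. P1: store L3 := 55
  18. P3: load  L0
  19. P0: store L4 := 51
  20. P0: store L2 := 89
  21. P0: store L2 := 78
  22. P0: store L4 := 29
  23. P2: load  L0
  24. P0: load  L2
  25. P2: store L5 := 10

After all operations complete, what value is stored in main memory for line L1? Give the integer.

  op1 P1: store L4 := 50 → I/M/I/I on L4; bus BusRdX; mem=0
  op2 P0: store L2 := 69 → M/I/I/I on L2; bus BusRdX; mem=0
  op3 P0: store L2 := 81 → M/I/I/I on L2; bus (none); mem=0
  op4 P0: load  L4 → S/S/I/I on L4; bus BusRd Flush; mem=50
  op5 P3: load  L2 → S/I/I/S on L2; bus BusRd Flush; mem=81
  op6 P0: store L2 := 39 → M/I/I/I on L2; bus BusRdX; mem=81
  op7 P3: store L3 := 40 → I/I/I/M on L3; bus BusRdX; mem=0
  op8 P3: load  L4 → S/S/I/S on L4; bus BusRd; mem=50
  op9 P0: load  L0 → S/I/I/I on L0; bus BusRd; mem=0
  op10 P2: load  L2 → S/I/S/I on L2; bus BusRd Flush; mem=39
  op11 P1: load  L2 → S/S/S/I on L2; bus BusRd; mem=39
  op12 P1: load  L2 → S/S/S/I on L2; bus (none); mem=39
  op13 P2: store L3 := 16 → I/I/M/I on L3; bus BusRdX Flush; mem=40
  op14 P0: store L2 := 89 → M/I/I/I on L2; bus BusRdX; mem=39
  op15 P2: load  L2 → S/I/S/I on L2; bus BusRd Flush; mem=89
  op16 P1: load  L2 → S/S/S/I on L2; bus BusRd; mem=89
  op17 P1: store L3 := 55 → I/M/I/I on L3; bus BusRdX Flush; mem=16
  op18 P3: load  L0 → S/I/I/S on L0; bus BusRd; mem=0
  op19 P0: store L4 := 51 → M/I/I/I on L4; bus BusRdX; mem=50
  op20 P0: store L2 := 89 → M/I/I/I on L2; bus BusRdX; mem=89
  op21 P0: store L2 := 78 → M/I/I/I on L2; bus (none); mem=89
  op22 P0: store L4 := 29 → M/I/I/I on L4; bus (none); mem=50
  op23 P2: load  L0 → S/I/S/S on L0; bus BusRd; mem=0
  op24 P0: load  L2 → M/I/I/I on L2; bus (none); mem=89
  op25 P2: store L5 := 10 → I/I/M/I on L5; bus BusRdX; mem=10

memory[L1] = 60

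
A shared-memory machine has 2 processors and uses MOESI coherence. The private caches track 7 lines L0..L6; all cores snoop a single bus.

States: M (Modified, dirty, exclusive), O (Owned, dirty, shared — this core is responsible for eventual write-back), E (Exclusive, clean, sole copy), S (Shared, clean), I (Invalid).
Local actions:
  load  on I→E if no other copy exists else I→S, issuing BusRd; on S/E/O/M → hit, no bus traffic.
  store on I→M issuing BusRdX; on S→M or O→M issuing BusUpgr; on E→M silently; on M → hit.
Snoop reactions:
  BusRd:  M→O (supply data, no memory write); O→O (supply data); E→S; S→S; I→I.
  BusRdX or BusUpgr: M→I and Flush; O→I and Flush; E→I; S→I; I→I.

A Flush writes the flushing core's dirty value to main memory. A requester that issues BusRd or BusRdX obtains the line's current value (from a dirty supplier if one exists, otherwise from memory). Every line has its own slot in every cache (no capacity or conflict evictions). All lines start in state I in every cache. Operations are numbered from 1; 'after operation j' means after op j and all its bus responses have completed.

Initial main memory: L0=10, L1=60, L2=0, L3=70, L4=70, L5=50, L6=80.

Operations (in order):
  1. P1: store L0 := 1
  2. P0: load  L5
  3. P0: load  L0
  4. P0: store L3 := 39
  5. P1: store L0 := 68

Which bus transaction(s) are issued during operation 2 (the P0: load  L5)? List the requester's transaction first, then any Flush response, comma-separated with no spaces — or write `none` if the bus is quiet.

bus = BusRd

1. P1: store L0 := 1  bus=[BusRdX]  L0: P0=I P1=M  mem[L0]=10
2. P0: load  L5  bus=[BusRd]  L5: P0=E P1=I  mem[L5]=50
3. P0: load  L0  bus=[BusRd]  L0: P0=S P1=O  mem[L0]=10
4. P0: store L3 := 39  bus=[BusRdX]  L3: P0=M P1=I  mem[L3]=70
5. P1: store L0 := 68  bus=[BusUpgr]  L0: P0=I P1=M  mem[L0]=10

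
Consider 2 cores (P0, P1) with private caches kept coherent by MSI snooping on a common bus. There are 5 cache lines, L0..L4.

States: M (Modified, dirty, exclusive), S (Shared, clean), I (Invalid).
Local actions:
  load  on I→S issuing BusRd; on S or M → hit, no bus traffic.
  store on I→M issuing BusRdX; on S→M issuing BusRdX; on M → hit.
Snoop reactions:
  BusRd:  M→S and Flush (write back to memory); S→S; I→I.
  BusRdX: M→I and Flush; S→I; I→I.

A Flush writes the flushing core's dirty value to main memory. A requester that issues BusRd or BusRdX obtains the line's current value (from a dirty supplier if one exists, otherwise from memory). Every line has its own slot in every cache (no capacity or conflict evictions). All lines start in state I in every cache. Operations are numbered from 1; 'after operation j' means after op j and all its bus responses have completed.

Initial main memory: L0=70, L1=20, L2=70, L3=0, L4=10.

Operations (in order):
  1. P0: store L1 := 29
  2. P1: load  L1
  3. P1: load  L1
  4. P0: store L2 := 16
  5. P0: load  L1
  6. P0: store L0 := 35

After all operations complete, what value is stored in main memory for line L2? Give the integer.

memory[L2] = 70

[1] P0: store L1 := 29 | P0:M(29), P1:I | bus: BusRdX
[2] P1: load  L1 | P0:S(29), P1:S(29) | bus: BusRd,Flush
[3] P1: load  L1 | P0:S(29), P1:S(29) | bus: none
[4] P0: store L2 := 16 | P0:M(16), P1:I | bus: BusRdX
[5] P0: load  L1 | P0:S(29), P1:S(29) | bus: none
[6] P0: store L0 := 35 | P0:M(35), P1:I | bus: BusRdX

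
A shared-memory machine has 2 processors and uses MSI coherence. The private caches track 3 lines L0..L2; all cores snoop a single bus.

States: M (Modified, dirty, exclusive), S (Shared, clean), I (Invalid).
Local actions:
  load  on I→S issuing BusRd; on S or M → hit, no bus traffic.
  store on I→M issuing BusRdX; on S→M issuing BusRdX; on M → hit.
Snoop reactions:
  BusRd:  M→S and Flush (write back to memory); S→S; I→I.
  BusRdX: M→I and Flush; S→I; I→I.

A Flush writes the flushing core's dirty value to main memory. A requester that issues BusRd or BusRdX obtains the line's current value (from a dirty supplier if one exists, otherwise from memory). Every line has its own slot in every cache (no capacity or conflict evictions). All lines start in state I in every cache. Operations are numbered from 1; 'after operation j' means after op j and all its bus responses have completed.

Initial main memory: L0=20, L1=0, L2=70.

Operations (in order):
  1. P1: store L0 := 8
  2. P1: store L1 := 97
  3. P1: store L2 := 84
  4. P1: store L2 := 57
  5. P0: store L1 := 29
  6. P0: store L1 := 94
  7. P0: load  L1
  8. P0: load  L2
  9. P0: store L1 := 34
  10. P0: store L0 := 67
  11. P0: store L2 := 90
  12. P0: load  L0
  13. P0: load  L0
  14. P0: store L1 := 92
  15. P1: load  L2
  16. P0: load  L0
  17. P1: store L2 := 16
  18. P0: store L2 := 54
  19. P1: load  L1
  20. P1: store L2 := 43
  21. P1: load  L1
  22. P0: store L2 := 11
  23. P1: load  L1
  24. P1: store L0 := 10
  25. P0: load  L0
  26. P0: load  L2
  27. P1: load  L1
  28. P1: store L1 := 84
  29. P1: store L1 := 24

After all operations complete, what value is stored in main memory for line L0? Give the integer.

memory[L0] = 10

[1] P1: store L0 := 8 | P0:I, P1:M(8) | bus: BusRdX
[2] P1: store L1 := 97 | P0:I, P1:M(97) | bus: BusRdX
[3] P1: store L2 := 84 | P0:I, P1:M(84) | bus: BusRdX
[4] P1: store L2 := 57 | P0:I, P1:M(57) | bus: none
[5] P0: store L1 := 29 | P0:M(29), P1:I | bus: BusRdX,Flush
[6] P0: store L1 := 94 | P0:M(94), P1:I | bus: none
[7] P0: load  L1 | P0:M(94), P1:I | bus: none
[8] P0: load  L2 | P0:S(57), P1:S(57) | bus: BusRd,Flush
[9] P0: store L1 := 34 | P0:M(34), P1:I | bus: none
[10] P0: store L0 := 67 | P0:M(67), P1:I | bus: BusRdX,Flush
[11] P0: store L2 := 90 | P0:M(90), P1:I | bus: BusRdX
[12] P0: load  L0 | P0:M(67), P1:I | bus: none
[13] P0: load  L0 | P0:M(67), P1:I | bus: none
[14] P0: store L1 := 92 | P0:M(92), P1:I | bus: none
[15] P1: load  L2 | P0:S(90), P1:S(90) | bus: BusRd,Flush
[16] P0: load  L0 | P0:M(67), P1:I | bus: none
[17] P1: store L2 := 16 | P0:I, P1:M(16) | bus: BusRdX
[18] P0: store L2 := 54 | P0:M(54), P1:I | bus: BusRdX,Flush
[19] P1: load  L1 | P0:S(92), P1:S(92) | bus: BusRd,Flush
[20] P1: store L2 := 43 | P0:I, P1:M(43) | bus: BusRdX,Flush
[21] P1: load  L1 | P0:S(92), P1:S(92) | bus: none
[22] P0: store L2 := 11 | P0:M(11), P1:I | bus: BusRdX,Flush
[23] P1: load  L1 | P0:S(92), P1:S(92) | bus: none
[24] P1: store L0 := 10 | P0:I, P1:M(10) | bus: BusRdX,Flush
[25] P0: load  L0 | P0:S(10), P1:S(10) | bus: BusRd,Flush
[26] P0: load  L2 | P0:M(11), P1:I | bus: none
[27] P1: load  L1 | P0:S(92), P1:S(92) | bus: none
[28] P1: store L1 := 84 | P0:I, P1:M(84) | bus: BusRdX
[29] P1: store L1 := 24 | P0:I, P1:M(24) | bus: none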